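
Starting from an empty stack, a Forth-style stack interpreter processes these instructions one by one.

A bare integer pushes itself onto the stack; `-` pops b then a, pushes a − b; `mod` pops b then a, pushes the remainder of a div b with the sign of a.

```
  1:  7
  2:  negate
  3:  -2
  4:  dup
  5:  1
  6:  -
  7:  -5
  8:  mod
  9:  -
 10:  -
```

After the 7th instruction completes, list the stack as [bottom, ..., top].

[-7, -2, -3, -5]

7       7
negate  -7
-2      -7 -2
dup     -7 -2 -2
1       -7 -2 -2 1
-       -7 -2 -3
-5      -7 -2 -3 -5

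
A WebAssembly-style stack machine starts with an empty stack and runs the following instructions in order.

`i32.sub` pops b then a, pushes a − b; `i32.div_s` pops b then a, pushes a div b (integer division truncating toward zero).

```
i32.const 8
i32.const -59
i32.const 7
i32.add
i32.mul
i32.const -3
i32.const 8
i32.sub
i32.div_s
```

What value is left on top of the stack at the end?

37

i32.const 8   : 8
i32.const -59 : 8 -59
i32.const 7   : 8 -59 7
i32.add       : 8 -52
i32.mul       : -416
i32.const -3  : -416 -3
i32.const 8   : -416 -3 8
i32.sub       : -416 -11
i32.div_s     : 37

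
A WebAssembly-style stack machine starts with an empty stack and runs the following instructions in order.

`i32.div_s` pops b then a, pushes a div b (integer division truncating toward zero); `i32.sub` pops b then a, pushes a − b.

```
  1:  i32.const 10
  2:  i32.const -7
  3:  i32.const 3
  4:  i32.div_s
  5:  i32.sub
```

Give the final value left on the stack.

i32.const 10 -> [10]
i32.const -7 -> [10, -7]
i32.const 3  -> [10, -7, 3]
i32.div_s    -> [10, -2]
i32.sub      -> [12]

12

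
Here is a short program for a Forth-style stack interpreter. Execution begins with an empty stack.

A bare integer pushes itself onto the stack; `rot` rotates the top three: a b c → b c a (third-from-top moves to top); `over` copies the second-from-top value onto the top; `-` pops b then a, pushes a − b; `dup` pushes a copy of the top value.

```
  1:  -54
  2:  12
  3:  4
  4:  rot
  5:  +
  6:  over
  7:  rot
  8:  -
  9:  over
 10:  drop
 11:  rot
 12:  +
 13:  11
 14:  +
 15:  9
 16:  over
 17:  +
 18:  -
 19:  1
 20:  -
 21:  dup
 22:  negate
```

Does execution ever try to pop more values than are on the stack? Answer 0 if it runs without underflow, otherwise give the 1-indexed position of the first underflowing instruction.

11

-54  → [-54]
12   → [-54, 12]
4    → [-54, 12, 4]
rot  → [12, 4, -54]
+    → [12, -50]
over → [12, -50, 12]
rot  → [-50, 12, 12]
-    → [-50, 0]
over → [-50, 0, -50]
drop → [-50, 0]
rot  — needs 3 operands, stack has 2 → underflow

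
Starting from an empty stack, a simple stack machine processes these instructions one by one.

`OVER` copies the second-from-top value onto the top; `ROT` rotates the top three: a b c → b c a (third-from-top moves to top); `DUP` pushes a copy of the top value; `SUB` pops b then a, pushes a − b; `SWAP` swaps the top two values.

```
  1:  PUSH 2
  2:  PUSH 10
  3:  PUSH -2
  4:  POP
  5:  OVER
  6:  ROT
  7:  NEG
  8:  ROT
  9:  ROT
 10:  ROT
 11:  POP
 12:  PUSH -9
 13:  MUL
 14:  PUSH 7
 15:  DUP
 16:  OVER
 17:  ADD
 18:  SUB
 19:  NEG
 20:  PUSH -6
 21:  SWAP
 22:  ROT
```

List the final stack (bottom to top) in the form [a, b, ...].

[10, -6, 7, -18]

PUSH 2  -> [2]
PUSH 10 -> [2, 10]
PUSH -2 -> [2, 10, -2]
POP     -> [2, 10]
OVER    -> [2, 10, 2]
ROT     -> [10, 2, 2]
NEG     -> [10, 2, -2]
ROT     -> [2, -2, 10]
ROT     -> [-2, 10, 2]
ROT     -> [10, 2, -2]
POP     -> [10, 2]
PUSH -9 -> [10, 2, -9]
MUL     -> [10, -18]
PUSH 7  -> [10, -18, 7]
DUP     -> [10, -18, 7, 7]
OVER    -> [10, -18, 7, 7, 7]
ADD     -> [10, -18, 7, 14]
SUB     -> [10, -18, -7]
NEG     -> [10, -18, 7]
PUSH -6 -> [10, -18, 7, -6]
SWAP    -> [10, -18, -6, 7]
ROT     -> [10, -6, 7, -18]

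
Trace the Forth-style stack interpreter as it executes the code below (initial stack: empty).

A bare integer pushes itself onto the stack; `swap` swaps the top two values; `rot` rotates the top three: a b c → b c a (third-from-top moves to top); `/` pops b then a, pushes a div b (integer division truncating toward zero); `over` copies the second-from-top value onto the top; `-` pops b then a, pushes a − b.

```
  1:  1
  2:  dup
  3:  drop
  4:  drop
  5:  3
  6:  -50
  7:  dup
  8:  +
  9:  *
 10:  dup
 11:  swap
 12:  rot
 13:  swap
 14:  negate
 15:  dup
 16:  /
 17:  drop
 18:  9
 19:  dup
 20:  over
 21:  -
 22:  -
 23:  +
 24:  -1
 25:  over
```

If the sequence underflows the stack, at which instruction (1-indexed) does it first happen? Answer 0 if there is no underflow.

1    -> 1
dup  -> 1 1
drop -> 1
drop -> (empty)
3    -> 3
-50  -> 3 -50
dup  -> 3 -50 -50
+    -> 3 -100
*    -> -300
dup  -> -300 -300
swap -> -300 -300
rot  — needs 3 operands, stack has 2 → underflow

12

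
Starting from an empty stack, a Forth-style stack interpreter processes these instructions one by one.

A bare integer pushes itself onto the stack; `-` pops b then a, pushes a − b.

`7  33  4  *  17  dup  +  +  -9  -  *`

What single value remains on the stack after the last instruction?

1225

7   : [7]
33  : [7, 33]
4   : [7, 33, 4]
*   : [7, 132]
17  : [7, 132, 17]
dup : [7, 132, 17, 17]
+   : [7, 132, 34]
+   : [7, 166]
-9  : [7, 166, -9]
-   : [7, 175]
*   : [1225]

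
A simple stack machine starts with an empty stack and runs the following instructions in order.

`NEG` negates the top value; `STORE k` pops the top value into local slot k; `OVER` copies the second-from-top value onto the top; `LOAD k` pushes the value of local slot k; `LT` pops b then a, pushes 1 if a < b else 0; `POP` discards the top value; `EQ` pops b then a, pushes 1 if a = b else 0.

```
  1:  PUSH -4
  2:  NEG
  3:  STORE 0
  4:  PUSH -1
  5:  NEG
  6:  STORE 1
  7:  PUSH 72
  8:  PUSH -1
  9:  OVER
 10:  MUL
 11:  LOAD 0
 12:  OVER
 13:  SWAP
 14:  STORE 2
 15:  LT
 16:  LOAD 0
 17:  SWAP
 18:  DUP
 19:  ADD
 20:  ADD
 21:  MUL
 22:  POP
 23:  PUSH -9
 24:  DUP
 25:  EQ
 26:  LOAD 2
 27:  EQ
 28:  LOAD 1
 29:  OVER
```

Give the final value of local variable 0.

4

PUSH -4 : -4
NEG     : 4
STORE 0 : (empty)
PUSH -1 : -1
NEG     : 1
STORE 1 : (empty)
PUSH 72 : 72
PUSH -1 : 72 -1
OVER    : 72 -1 72
MUL     : 72 -72
LOAD 0  : 72 -72 4
OVER    : 72 -72 4 -72
SWAP    : 72 -72 -72 4
STORE 2 : 72 -72 -72
LT      : 72 0
LOAD 0  : 72 0 4
SWAP    : 72 4 0
DUP     : 72 4 0 0
ADD     : 72 4 0
ADD     : 72 4
MUL     : 288
POP     : (empty)
PUSH -9 : -9
DUP     : -9 -9
EQ      : 1
LOAD 2  : 1 4
EQ      : 0
LOAD 1  : 0 1
OVER    : 0 1 0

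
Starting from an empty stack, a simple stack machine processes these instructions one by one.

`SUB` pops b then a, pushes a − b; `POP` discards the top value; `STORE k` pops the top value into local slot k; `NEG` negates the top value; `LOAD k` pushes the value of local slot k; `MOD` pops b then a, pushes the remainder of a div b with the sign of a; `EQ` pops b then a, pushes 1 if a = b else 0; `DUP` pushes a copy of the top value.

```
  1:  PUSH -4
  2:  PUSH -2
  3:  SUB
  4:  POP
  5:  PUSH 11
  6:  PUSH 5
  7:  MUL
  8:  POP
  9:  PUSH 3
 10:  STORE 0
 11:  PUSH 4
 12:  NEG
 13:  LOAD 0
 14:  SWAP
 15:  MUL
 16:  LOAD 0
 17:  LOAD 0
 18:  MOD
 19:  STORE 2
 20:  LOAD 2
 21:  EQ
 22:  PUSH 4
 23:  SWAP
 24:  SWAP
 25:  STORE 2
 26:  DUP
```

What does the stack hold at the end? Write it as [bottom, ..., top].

[0, 0]

PUSH -4  -4
PUSH -2  -4 -2
SUB      -2
POP      (empty)
PUSH 11  11
PUSH 5   11 5
MUL      55
POP      (empty)
PUSH 3   3
STORE 0  (empty)
PUSH 4   4
NEG      -4
LOAD 0   -4 3
SWAP     3 -4
MUL      -12
LOAD 0   -12 3
LOAD 0   -12 3 3
MOD      -12 0
STORE 2  -12
LOAD 2   -12 0
EQ       0
PUSH 4   0 4
SWAP     4 0
SWAP     0 4
STORE 2  0
DUP      0 0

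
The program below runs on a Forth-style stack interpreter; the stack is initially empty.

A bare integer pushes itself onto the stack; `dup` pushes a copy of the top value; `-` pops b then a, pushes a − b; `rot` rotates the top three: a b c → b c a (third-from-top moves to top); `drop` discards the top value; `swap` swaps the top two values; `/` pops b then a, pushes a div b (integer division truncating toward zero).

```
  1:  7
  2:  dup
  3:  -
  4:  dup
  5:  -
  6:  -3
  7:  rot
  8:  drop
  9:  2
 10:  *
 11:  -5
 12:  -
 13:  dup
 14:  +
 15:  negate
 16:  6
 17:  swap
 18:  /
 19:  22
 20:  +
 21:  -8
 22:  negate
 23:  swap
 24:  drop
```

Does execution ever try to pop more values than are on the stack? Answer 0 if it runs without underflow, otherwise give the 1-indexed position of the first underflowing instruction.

7

7   → 7
dup → 7 7
-   → 0
dup → 0 0
-   → 0
-3  → 0 -3
rot  — needs 3 operands, stack has 2 → underflow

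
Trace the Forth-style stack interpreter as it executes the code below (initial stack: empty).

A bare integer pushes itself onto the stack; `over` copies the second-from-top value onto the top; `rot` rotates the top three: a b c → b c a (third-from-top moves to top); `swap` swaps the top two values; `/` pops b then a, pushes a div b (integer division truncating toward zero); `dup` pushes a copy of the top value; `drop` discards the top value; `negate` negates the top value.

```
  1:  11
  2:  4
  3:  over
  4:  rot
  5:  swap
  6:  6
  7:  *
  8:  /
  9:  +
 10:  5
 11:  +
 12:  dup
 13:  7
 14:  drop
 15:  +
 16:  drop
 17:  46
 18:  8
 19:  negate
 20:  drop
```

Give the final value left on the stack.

46

11     : 11
4      : 11 4
over   : 11 4 11
rot    : 4 11 11
swap   : 4 11 11
6      : 4 11 11 6
*      : 4 11 66
/      : 4 0
+      : 4
5      : 4 5
+      : 9
dup    : 9 9
7      : 9 9 7
drop   : 9 9
+      : 18
drop   : (empty)
46     : 46
8      : 46 8
negate : 46 -8
drop   : 46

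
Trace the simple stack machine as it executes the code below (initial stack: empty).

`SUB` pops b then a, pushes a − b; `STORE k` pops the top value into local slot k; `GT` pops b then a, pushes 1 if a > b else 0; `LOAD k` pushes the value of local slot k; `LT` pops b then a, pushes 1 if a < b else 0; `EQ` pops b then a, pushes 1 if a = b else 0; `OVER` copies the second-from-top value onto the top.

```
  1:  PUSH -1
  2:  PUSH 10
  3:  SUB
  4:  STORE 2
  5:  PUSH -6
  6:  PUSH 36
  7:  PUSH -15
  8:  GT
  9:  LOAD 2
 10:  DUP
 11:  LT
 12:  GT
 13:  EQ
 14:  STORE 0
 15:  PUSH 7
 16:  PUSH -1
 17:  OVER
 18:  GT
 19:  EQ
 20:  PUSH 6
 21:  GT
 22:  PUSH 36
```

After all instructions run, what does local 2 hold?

-11

PUSH -1  : [-1]
PUSH 10  : [-1, 10]
SUB      : [-11]
STORE 2  : []
PUSH -6  : [-6]
PUSH 36  : [-6, 36]
PUSH -15 : [-6, 36, -15]
GT       : [-6, 1]
LOAD 2   : [-6, 1, -11]
DUP      : [-6, 1, -11, -11]
LT       : [-6, 1, 0]
GT       : [-6, 1]
EQ       : [0]
STORE 0  : []
PUSH 7   : [7]
PUSH -1  : [7, -1]
OVER     : [7, -1, 7]
GT       : [7, 0]
EQ       : [0]
PUSH 6   : [0, 6]
GT       : [0]
PUSH 36  : [0, 36]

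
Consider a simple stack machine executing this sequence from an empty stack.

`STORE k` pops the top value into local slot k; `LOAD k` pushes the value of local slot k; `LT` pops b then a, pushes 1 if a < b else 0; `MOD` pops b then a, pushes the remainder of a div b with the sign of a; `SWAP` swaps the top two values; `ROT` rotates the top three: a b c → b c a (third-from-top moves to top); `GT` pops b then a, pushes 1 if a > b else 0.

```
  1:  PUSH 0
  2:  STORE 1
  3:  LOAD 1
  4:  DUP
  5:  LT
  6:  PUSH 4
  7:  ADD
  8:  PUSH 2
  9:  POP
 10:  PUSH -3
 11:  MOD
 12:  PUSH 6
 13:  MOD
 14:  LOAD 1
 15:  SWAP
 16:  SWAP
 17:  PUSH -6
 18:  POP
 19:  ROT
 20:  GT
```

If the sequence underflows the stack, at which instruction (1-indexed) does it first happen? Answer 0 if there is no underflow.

19

PUSH 0  → [0]
STORE 1 → []
LOAD 1  → [0]
DUP     → [0, 0]
LT      → [0]
PUSH 4  → [0, 4]
ADD     → [4]
PUSH 2  → [4, 2]
POP     → [4]
PUSH -3 → [4, -3]
MOD     → [1]
PUSH 6  → [1, 6]
MOD     → [1]
LOAD 1  → [1, 0]
SWAP    → [0, 1]
SWAP    → [1, 0]
PUSH -6 → [1, 0, -6]
POP     → [1, 0]
ROT  — needs 3 operands, stack has 2 → underflow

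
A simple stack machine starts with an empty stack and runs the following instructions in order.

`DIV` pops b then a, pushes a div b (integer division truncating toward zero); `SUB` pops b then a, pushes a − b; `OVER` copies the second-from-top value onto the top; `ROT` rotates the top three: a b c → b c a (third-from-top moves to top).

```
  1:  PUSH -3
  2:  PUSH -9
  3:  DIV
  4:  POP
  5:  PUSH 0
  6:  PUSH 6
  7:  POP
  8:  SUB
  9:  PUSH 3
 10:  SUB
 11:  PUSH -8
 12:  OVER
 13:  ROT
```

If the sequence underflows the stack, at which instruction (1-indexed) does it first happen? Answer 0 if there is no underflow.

PUSH -3  [-3]
PUSH -9  [-3, -9]
DIV      [0]
POP      []
PUSH 0   [0]
PUSH 6   [0, 6]
POP      [0]
SUB  — needs 2 operands, stack has 1 → underflow

8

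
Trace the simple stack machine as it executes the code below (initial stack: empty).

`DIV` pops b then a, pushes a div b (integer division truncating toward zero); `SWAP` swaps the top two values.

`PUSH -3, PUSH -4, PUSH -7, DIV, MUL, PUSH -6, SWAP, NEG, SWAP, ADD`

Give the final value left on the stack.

PUSH -3 → -3
PUSH -4 → -3 -4
PUSH -7 → -3 -4 -7
DIV     → -3 0
MUL     → 0
PUSH -6 → 0 -6
SWAP    → -6 0
NEG     → -6 0
SWAP    → 0 -6
ADD     → -6

-6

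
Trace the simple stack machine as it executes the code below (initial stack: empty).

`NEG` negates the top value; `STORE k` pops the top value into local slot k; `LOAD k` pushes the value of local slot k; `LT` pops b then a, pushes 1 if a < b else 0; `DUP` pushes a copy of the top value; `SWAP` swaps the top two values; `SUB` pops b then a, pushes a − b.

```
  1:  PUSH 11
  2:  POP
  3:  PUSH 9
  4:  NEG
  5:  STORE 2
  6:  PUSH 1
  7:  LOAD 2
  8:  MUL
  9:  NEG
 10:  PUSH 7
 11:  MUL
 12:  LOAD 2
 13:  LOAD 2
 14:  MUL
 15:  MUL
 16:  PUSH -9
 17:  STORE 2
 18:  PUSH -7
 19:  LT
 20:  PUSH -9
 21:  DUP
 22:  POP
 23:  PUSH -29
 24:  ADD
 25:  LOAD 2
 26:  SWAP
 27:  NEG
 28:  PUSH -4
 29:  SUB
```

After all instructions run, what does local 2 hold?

PUSH 11  → 11
POP      → (empty)
PUSH 9   → 9
NEG      → -9
STORE 2  → (empty)
PUSH 1   → 1
LOAD 2   → 1 -9
MUL      → -9
NEG      → 9
PUSH 7   → 9 7
MUL      → 63
LOAD 2   → 63 -9
LOAD 2   → 63 -9 -9
MUL      → 63 81
MUL      → 5103
PUSH -9  → 5103 -9
STORE 2  → 5103
PUSH -7  → 5103 -7
LT       → 0
PUSH -9  → 0 -9
DUP      → 0 -9 -9
POP      → 0 -9
PUSH -29 → 0 -9 -29
ADD      → 0 -38
LOAD 2   → 0 -38 -9
SWAP     → 0 -9 -38
NEG      → 0 -9 38
PUSH -4  → 0 -9 38 -4
SUB      → 0 -9 42

-9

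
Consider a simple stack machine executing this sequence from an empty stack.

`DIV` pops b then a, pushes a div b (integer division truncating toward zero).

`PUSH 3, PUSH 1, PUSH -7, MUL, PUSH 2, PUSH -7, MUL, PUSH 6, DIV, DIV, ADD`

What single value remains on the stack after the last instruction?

PUSH 3   3
PUSH 1   3 1
PUSH -7  3 1 -7
MUL      3 -7
PUSH 2   3 -7 2
PUSH -7  3 -7 2 -7
MUL      3 -7 -14
PUSH 6   3 -7 -14 6
DIV      3 -7 -2
DIV      3 3
ADD      6

6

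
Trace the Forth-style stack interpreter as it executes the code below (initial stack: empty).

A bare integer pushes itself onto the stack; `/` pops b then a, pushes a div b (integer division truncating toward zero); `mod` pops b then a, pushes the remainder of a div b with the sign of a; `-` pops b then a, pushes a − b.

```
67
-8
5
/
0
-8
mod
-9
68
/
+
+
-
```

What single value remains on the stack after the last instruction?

68

67  -> [67]
-8  -> [67, -8]
5   -> [67, -8, 5]
/   -> [67, -1]
0   -> [67, -1, 0]
-8  -> [67, -1, 0, -8]
mod -> [67, -1, 0]
-9  -> [67, -1, 0, -9]
68  -> [67, -1, 0, -9, 68]
/   -> [67, -1, 0, 0]
+   -> [67, -1, 0]
+   -> [67, -1]
-   -> [68]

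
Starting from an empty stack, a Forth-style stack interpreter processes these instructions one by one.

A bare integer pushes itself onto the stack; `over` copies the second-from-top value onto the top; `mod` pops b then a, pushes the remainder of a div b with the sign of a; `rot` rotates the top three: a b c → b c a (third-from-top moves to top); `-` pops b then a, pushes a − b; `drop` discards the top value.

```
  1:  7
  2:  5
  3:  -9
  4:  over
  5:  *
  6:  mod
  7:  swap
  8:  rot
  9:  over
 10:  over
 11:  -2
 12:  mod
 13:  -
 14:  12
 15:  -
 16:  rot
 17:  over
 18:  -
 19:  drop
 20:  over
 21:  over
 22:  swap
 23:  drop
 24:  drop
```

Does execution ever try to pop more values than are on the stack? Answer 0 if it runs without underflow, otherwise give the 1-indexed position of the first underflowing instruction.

7     7
5     7 5
-9    7 5 -9
over  7 5 -9 5
*     7 5 -45
mod   7 5
swap  5 7
rot  — needs 3 operands, stack has 2 → underflow

8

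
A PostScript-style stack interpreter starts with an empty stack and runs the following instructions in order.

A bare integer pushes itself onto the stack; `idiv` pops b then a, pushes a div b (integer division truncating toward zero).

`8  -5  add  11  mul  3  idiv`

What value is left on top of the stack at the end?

11

8     8
-5    8 -5
add   3
11    3 11
mul   33
3     33 3
idiv  11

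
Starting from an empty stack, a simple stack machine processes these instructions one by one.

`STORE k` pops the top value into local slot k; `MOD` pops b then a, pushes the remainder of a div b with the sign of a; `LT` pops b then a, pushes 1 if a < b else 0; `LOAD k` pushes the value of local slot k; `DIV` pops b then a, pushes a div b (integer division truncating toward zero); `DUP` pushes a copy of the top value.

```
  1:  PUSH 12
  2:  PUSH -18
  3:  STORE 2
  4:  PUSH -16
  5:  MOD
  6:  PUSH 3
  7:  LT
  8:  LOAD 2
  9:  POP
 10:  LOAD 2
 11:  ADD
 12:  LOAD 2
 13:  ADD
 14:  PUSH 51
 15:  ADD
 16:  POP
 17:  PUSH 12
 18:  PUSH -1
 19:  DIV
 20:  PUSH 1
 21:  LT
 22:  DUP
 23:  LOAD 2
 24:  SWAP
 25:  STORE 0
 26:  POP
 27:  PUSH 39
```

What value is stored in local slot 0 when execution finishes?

1

PUSH 12  → 12
PUSH -18 → 12 -18
STORE 2  → 12
PUSH -16 → 12 -16
MOD      → 12
PUSH 3   → 12 3
LT       → 0
LOAD 2   → 0 -18
POP      → 0
LOAD 2   → 0 -18
ADD      → -18
LOAD 2   → -18 -18
ADD      → -36
PUSH 51  → -36 51
ADD      → 15
POP      → (empty)
PUSH 12  → 12
PUSH -1  → 12 -1
DIV      → -12
PUSH 1   → -12 1
LT       → 1
DUP      → 1 1
LOAD 2   → 1 1 -18
SWAP     → 1 -18 1
STORE 0  → 1 -18
POP      → 1
PUSH 39  → 1 39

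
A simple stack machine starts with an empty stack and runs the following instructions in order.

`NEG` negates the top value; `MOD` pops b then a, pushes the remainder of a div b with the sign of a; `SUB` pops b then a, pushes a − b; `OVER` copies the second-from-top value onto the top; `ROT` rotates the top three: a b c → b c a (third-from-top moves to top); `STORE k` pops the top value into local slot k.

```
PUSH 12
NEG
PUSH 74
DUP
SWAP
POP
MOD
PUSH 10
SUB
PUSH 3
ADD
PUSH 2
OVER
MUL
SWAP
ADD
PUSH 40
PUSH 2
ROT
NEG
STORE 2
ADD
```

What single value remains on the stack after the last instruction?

PUSH 12 : 12
NEG     : -12
PUSH 74 : -12 74
DUP     : -12 74 74
SWAP    : -12 74 74
POP     : -12 74
MOD     : -12
PUSH 10 : -12 10
SUB     : -22
PUSH 3  : -22 3
ADD     : -19
PUSH 2  : -19 2
OVER    : -19 2 -19
MUL     : -19 -38
SWAP    : -38 -19
ADD     : -57
PUSH 40 : -57 40
PUSH 2  : -57 40 2
ROT     : 40 2 -57
NEG     : 40 2 57
STORE 2 : 40 2
ADD     : 42

42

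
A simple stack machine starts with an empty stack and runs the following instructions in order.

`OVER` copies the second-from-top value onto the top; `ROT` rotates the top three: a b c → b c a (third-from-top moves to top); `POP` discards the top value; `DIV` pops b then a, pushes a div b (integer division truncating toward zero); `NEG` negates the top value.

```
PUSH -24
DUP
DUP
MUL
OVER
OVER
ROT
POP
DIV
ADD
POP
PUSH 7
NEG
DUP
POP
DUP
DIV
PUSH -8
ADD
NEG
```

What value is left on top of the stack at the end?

PUSH -24 → [-24]
DUP      → [-24, -24]
DUP      → [-24, -24, -24]
MUL      → [-24, 576]
OVER     → [-24, 576, -24]
OVER     → [-24, 576, -24, 576]
ROT      → [-24, -24, 576, 576]
POP      → [-24, -24, 576]
DIV      → [-24, 0]
ADD      → [-24]
POP      → []
PUSH 7   → [7]
NEG      → [-7]
DUP      → [-7, -7]
POP      → [-7]
DUP      → [-7, -7]
DIV      → [1]
PUSH -8  → [1, -8]
ADD      → [-7]
NEG      → [7]

7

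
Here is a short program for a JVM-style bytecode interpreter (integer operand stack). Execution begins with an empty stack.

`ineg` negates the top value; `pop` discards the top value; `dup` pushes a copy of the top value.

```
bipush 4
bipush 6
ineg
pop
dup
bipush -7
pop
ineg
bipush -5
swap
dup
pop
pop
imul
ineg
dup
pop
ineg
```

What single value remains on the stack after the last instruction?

bipush 4  : [4]
bipush 6  : [4, 6]
ineg      : [4, -6]
pop       : [4]
dup       : [4, 4]
bipush -7 : [4, 4, -7]
pop       : [4, 4]
ineg      : [4, -4]
bipush -5 : [4, -4, -5]
swap      : [4, -5, -4]
dup       : [4, -5, -4, -4]
pop       : [4, -5, -4]
pop       : [4, -5]
imul      : [-20]
ineg      : [20]
dup       : [20, 20]
pop       : [20]
ineg      : [-20]

-20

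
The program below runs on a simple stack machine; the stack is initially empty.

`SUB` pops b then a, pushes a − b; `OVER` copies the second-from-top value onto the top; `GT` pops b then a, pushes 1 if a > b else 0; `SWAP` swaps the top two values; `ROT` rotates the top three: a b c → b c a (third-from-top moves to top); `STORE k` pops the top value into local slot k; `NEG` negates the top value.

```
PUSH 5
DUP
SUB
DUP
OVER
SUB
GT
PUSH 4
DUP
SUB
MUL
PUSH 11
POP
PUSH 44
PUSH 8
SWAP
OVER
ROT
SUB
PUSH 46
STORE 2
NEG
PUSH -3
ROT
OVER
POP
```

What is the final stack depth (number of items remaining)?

4

PUSH 5   [5]
DUP      [5, 5]
SUB      [0]
DUP      [0, 0]
OVER     [0, 0, 0]
SUB      [0, 0]
GT       [0]
PUSH 4   [0, 4]
DUP      [0, 4, 4]
SUB      [0, 0]
MUL      [0]
PUSH 11  [0, 11]
POP      [0]
PUSH 44  [0, 44]
PUSH 8   [0, 44, 8]
SWAP     [0, 8, 44]
OVER     [0, 8, 44, 8]
ROT      [0, 44, 8, 8]
SUB      [0, 44, 0]
PUSH 46  [0, 44, 0, 46]
STORE 2  [0, 44, 0]
NEG      [0, 44, 0]
PUSH -3  [0, 44, 0, -3]
ROT      [0, 0, -3, 44]
OVER     [0, 0, -3, 44, -3]
POP      [0, 0, -3, 44]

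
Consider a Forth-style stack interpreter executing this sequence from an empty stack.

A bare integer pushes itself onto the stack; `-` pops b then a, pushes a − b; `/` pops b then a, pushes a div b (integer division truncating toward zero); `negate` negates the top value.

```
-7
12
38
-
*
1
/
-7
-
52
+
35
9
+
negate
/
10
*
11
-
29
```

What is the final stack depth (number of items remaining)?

2

-7     : [-7]
12     : [-7, 12]
38     : [-7, 12, 38]
-      : [-7, -26]
*      : [182]
1      : [182, 1]
/      : [182]
-7     : [182, -7]
-      : [189]
52     : [189, 52]
+      : [241]
35     : [241, 35]
9      : [241, 35, 9]
+      : [241, 44]
negate : [241, -44]
/      : [-5]
10     : [-5, 10]
*      : [-50]
11     : [-50, 11]
-      : [-61]
29     : [-61, 29]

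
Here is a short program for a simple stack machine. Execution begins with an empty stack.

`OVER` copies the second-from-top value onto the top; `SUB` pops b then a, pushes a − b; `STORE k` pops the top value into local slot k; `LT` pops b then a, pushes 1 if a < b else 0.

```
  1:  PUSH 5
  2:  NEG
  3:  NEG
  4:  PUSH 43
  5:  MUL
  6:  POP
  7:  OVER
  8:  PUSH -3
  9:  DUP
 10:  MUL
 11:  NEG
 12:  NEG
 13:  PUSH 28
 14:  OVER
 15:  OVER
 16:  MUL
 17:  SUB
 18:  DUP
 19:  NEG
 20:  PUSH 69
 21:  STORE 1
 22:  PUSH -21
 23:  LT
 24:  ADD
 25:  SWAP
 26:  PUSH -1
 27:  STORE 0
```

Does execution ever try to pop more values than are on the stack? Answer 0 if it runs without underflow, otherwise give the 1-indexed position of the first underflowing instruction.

7

PUSH 5  -> [5]
NEG     -> [-5]
NEG     -> [5]
PUSH 43 -> [5, 43]
MUL     -> [215]
POP     -> []
OVER  — needs 2 operands, stack has 0 → underflow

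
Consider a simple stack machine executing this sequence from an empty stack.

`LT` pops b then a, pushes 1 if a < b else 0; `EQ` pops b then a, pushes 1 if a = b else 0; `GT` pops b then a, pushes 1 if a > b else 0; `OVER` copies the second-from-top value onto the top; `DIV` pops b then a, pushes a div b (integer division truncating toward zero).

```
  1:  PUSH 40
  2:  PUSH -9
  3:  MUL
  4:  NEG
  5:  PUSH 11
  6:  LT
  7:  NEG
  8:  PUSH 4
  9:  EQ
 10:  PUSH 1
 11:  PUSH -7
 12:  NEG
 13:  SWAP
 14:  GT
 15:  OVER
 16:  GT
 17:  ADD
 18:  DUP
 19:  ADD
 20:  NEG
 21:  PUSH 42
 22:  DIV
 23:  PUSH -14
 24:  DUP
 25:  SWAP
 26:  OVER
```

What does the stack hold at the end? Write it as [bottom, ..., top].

PUSH 40  -> [40]
PUSH -9  -> [40, -9]
MUL      -> [-360]
NEG      -> [360]
PUSH 11  -> [360, 11]
LT       -> [0]
NEG      -> [0]
PUSH 4   -> [0, 4]
EQ       -> [0]
PUSH 1   -> [0, 1]
PUSH -7  -> [0, 1, -7]
NEG      -> [0, 1, 7]
SWAP     -> [0, 7, 1]
GT       -> [0, 1]
OVER     -> [0, 1, 0]
GT       -> [0, 1]
ADD      -> [1]
DUP      -> [1, 1]
ADD      -> [2]
NEG      -> [-2]
PUSH 42  -> [-2, 42]
DIV      -> [0]
PUSH -14 -> [0, -14]
DUP      -> [0, -14, -14]
SWAP     -> [0, -14, -14]
OVER     -> [0, -14, -14, -14]

[0, -14, -14, -14]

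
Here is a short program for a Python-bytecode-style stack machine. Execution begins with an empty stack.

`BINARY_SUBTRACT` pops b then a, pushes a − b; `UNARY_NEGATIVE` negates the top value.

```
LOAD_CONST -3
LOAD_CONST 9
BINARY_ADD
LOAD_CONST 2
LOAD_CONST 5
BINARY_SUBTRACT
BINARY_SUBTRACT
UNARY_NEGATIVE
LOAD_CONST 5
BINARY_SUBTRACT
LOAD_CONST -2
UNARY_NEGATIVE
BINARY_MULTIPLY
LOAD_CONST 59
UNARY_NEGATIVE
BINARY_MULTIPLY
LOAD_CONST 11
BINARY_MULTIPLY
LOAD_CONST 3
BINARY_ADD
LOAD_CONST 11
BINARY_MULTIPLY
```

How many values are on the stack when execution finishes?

1

LOAD_CONST -3   → [-3]
LOAD_CONST 9    → [-3, 9]
BINARY_ADD      → [6]
LOAD_CONST 2    → [6, 2]
LOAD_CONST 5    → [6, 2, 5]
BINARY_SUBTRACT → [6, -3]
BINARY_SUBTRACT → [9]
UNARY_NEGATIVE  → [-9]
LOAD_CONST 5    → [-9, 5]
BINARY_SUBTRACT → [-14]
LOAD_CONST -2   → [-14, -2]
UNARY_NEGATIVE  → [-14, 2]
BINARY_MULTIPLY → [-28]
LOAD_CONST 59   → [-28, 59]
UNARY_NEGATIVE  → [-28, -59]
BINARY_MULTIPLY → [1652]
LOAD_CONST 11   → [1652, 11]
BINARY_MULTIPLY → [18172]
LOAD_CONST 3    → [18172, 3]
BINARY_ADD      → [18175]
LOAD_CONST 11   → [18175, 11]
BINARY_MULTIPLY → [199925]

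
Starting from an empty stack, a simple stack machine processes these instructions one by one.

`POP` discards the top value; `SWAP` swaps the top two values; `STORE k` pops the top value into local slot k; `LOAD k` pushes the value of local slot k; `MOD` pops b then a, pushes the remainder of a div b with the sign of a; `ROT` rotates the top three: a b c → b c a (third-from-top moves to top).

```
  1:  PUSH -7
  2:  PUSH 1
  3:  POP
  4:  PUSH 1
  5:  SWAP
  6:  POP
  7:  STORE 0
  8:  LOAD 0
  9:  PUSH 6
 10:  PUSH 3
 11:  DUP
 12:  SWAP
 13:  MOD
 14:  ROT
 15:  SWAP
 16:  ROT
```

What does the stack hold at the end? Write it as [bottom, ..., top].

[1, 0, 6]

PUSH -7  [-7]
PUSH 1   [-7, 1]
POP      [-7]
PUSH 1   [-7, 1]
SWAP     [1, -7]
POP      [1]
STORE 0  []
LOAD 0   [1]
PUSH 6   [1, 6]
PUSH 3   [1, 6, 3]
DUP      [1, 6, 3, 3]
SWAP     [1, 6, 3, 3]
MOD      [1, 6, 0]
ROT      [6, 0, 1]
SWAP     [6, 1, 0]
ROT      [1, 0, 6]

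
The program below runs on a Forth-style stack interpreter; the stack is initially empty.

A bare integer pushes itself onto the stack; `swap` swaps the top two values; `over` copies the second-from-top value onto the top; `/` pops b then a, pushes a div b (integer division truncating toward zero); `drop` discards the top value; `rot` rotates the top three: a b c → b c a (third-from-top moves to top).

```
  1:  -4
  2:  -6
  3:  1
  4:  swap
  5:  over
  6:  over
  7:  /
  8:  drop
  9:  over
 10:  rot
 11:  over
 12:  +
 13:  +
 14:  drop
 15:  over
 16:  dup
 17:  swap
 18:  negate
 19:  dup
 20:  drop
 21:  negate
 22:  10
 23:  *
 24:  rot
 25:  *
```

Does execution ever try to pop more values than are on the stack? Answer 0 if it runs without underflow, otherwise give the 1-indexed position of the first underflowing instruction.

-4     → [-4]
-6     → [-4, -6]
1      → [-4, -6, 1]
swap   → [-4, 1, -6]
over   → [-4, 1, -6, 1]
over   → [-4, 1, -6, 1, -6]
/      → [-4, 1, -6, 0]
drop   → [-4, 1, -6]
over   → [-4, 1, -6, 1]
rot    → [-4, -6, 1, 1]
over   → [-4, -6, 1, 1, 1]
+      → [-4, -6, 1, 2]
+      → [-4, -6, 3]
drop   → [-4, -6]
over   → [-4, -6, -4]
dup    → [-4, -6, -4, -4]
swap   → [-4, -6, -4, -4]
negate → [-4, -6, -4, 4]
dup    → [-4, -6, -4, 4, 4]
drop   → [-4, -6, -4, 4]
negate → [-4, -6, -4, -4]
10     → [-4, -6, -4, -4, 10]
*      → [-4, -6, -4, -40]
rot    → [-4, -4, -40, -6]
*      → [-4, -4, 240]

0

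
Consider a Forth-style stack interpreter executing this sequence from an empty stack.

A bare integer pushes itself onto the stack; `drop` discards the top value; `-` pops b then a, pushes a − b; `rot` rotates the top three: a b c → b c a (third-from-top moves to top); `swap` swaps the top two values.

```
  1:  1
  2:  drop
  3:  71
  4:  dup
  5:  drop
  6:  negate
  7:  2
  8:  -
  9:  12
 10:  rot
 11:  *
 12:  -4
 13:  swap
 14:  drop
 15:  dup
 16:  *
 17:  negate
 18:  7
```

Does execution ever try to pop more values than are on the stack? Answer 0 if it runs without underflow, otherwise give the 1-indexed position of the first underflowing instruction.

1       [1]
drop    []
71      [71]
dup     [71, 71]
drop    [71]
negate  [-71]
2       [-71, 2]
-       [-73]
12      [-73, 12]
rot  — needs 3 operands, stack has 2 → underflow

10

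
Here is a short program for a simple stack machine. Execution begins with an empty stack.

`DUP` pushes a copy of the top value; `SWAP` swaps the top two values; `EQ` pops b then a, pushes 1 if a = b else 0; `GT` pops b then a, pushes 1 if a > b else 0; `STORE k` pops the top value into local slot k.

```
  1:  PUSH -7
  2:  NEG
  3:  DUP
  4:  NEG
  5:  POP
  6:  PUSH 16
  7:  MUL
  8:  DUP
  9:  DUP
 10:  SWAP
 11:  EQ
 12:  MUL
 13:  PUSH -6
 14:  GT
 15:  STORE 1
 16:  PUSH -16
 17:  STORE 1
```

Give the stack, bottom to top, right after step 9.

[112, 112, 112]

PUSH -7  [-7]
NEG      [7]
DUP      [7, 7]
NEG      [7, -7]
POP      [7]
PUSH 16  [7, 16]
MUL      [112]
DUP      [112, 112]
DUP      [112, 112, 112]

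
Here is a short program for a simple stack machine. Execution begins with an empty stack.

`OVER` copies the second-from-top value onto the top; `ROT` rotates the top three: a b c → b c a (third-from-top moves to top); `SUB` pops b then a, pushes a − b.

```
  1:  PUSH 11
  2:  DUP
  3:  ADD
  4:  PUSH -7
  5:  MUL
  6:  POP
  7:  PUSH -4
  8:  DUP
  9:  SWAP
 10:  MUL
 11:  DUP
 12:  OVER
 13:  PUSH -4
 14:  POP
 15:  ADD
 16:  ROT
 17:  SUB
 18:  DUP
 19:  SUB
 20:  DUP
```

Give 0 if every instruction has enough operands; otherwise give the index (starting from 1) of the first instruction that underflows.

16

PUSH 11 → 11
DUP     → 11 11
ADD     → 22
PUSH -7 → 22 -7
MUL     → -154
POP     → (empty)
PUSH -4 → -4
DUP     → -4 -4
SWAP    → -4 -4
MUL     → 16
DUP     → 16 16
OVER    → 16 16 16
PUSH -4 → 16 16 16 -4
POP     → 16 16 16
ADD     → 16 32
ROT  — needs 3 operands, stack has 2 → underflow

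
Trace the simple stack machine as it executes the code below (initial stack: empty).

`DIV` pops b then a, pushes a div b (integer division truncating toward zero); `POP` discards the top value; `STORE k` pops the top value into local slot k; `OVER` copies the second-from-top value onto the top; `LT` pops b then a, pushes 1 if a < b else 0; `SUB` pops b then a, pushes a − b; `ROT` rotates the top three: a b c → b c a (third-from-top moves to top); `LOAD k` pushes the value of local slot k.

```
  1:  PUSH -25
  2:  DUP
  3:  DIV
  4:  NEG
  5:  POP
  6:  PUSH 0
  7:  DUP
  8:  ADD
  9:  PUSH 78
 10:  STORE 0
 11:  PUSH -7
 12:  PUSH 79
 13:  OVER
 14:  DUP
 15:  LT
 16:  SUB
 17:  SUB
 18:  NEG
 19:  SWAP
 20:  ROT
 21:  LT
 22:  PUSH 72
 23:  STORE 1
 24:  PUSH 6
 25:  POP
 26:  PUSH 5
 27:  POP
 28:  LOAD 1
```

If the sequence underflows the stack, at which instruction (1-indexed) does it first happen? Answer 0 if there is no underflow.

PUSH -25 : -25
DUP      : -25 -25
DIV      : 1
NEG      : -1
POP      : (empty)
PUSH 0   : 0
DUP      : 0 0
ADD      : 0
PUSH 78  : 0 78
STORE 0  : 0
PUSH -7  : 0 -7
PUSH 79  : 0 -7 79
OVER     : 0 -7 79 -7
DUP      : 0 -7 79 -7 -7
LT       : 0 -7 79 0
SUB      : 0 -7 79
SUB      : 0 -86
NEG      : 0 86
SWAP     : 86 0
ROT  — needs 3 operands, stack has 2 → underflow

20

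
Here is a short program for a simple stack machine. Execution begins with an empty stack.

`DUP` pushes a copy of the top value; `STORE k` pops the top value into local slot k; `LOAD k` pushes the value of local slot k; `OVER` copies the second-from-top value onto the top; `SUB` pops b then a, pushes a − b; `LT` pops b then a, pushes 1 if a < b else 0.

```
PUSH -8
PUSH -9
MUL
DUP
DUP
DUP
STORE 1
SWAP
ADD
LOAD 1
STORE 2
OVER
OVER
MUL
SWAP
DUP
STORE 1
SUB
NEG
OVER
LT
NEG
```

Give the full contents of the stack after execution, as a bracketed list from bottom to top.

PUSH -8 : -8
PUSH -9 : -8 -9
MUL     : 72
DUP     : 72 72
DUP     : 72 72 72
DUP     : 72 72 72 72
STORE 1 : 72 72 72
SWAP    : 72 72 72
ADD     : 72 144
LOAD 1  : 72 144 72
STORE 2 : 72 144
OVER    : 72 144 72
OVER    : 72 144 72 144
MUL     : 72 144 10368
SWAP    : 72 10368 144
DUP     : 72 10368 144 144
STORE 1 : 72 10368 144
SUB     : 72 10224
NEG     : 72 -10224
OVER    : 72 -10224 72
LT      : 72 1
NEG     : 72 -1

[72, -1]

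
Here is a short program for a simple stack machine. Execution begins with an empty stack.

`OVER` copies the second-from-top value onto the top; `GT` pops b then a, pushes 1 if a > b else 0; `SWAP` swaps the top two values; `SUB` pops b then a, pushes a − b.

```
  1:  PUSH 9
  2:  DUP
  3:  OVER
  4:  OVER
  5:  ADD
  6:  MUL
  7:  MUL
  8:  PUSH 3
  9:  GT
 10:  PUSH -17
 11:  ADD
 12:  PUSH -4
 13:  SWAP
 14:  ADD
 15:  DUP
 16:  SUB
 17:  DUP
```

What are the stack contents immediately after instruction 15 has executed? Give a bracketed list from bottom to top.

PUSH 9   → [9]
DUP      → [9, 9]
OVER     → [9, 9, 9]
OVER     → [9, 9, 9, 9]
ADD      → [9, 9, 18]
MUL      → [9, 162]
MUL      → [1458]
PUSH 3   → [1458, 3]
GT       → [1]
PUSH -17 → [1, -17]
ADD      → [-16]
PUSH -4  → [-16, -4]
SWAP     → [-4, -16]
ADD      → [-20]
DUP      → [-20, -20]

[-20, -20]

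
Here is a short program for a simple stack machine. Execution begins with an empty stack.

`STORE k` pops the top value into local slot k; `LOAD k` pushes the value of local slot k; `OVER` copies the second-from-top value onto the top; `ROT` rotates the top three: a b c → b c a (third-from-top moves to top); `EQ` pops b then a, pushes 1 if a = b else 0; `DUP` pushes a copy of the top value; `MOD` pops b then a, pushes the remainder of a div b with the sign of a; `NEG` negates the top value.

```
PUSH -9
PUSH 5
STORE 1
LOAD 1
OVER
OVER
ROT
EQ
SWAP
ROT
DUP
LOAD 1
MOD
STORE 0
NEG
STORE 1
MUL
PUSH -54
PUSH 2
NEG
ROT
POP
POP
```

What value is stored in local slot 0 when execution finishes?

-4

PUSH -9  -> -9
PUSH 5   -> -9 5
STORE 1  -> -9
LOAD 1   -> -9 5
OVER     -> -9 5 -9
OVER     -> -9 5 -9 5
ROT      -> -9 -9 5 5
EQ       -> -9 -9 1
SWAP     -> -9 1 -9
ROT      -> 1 -9 -9
DUP      -> 1 -9 -9 -9
LOAD 1   -> 1 -9 -9 -9 5
MOD      -> 1 -9 -9 -4
STORE 0  -> 1 -9 -9
NEG      -> 1 -9 9
STORE 1  -> 1 -9
MUL      -> -9
PUSH -54 -> -9 -54
PUSH 2   -> -9 -54 2
NEG      -> -9 -54 -2
ROT      -> -54 -2 -9
POP      -> -54 -2
POP      -> -54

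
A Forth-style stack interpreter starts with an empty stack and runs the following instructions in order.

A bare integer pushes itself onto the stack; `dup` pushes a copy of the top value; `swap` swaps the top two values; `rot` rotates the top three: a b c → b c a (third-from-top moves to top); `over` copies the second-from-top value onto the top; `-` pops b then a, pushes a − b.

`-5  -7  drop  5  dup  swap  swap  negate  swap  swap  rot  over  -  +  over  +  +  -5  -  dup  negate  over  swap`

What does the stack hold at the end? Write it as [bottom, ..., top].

-5      [-5]
-7      [-5, -7]
drop    [-5]
5       [-5, 5]
dup     [-5, 5, 5]
swap    [-5, 5, 5]
swap    [-5, 5, 5]
negate  [-5, 5, -5]
swap    [-5, -5, 5]
swap    [-5, 5, -5]
rot     [5, -5, -5]
over    [5, -5, -5, -5]
-       [5, -5, 0]
+       [5, -5]
over    [5, -5, 5]
+       [5, 0]
+       [5]
-5      [5, -5]
-       [10]
dup     [10, 10]
negate  [10, -10]
over    [10, -10, 10]
swap    [10, 10, -10]

[10, 10, -10]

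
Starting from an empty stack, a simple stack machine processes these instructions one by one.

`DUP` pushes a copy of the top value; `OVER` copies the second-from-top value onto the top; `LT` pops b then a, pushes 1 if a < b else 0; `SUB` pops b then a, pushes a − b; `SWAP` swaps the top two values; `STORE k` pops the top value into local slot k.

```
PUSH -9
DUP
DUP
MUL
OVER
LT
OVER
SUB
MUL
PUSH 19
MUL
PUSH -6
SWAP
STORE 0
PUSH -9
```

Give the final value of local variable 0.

PUSH -9 → [-9]
DUP     → [-9, -9]
DUP     → [-9, -9, -9]
MUL     → [-9, 81]
OVER    → [-9, 81, -9]
LT      → [-9, 0]
OVER    → [-9, 0, -9]
SUB     → [-9, 9]
MUL     → [-81]
PUSH 19 → [-81, 19]
MUL     → [-1539]
PUSH -6 → [-1539, -6]
SWAP    → [-6, -1539]
STORE 0 → [-6]
PUSH -9 → [-6, -9]

-1539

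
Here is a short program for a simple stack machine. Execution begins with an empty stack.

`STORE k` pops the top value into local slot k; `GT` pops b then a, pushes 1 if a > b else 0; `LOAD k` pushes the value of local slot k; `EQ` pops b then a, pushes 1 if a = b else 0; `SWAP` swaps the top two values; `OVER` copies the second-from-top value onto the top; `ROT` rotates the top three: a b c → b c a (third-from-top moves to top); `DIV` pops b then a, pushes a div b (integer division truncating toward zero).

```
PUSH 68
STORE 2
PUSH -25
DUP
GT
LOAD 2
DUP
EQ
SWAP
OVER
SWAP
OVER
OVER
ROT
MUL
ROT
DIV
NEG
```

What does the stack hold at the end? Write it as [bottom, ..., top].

PUSH 68  → [68]
STORE 2  → []
PUSH -25 → [-25]
DUP      → [-25, -25]
GT       → [0]
LOAD 2   → [0, 68]
DUP      → [0, 68, 68]
EQ       → [0, 1]
SWAP     → [1, 0]
OVER     → [1, 0, 1]
SWAP     → [1, 1, 0]
OVER     → [1, 1, 0, 1]
OVER     → [1, 1, 0, 1, 0]
ROT      → [1, 1, 1, 0, 0]
MUL      → [1, 1, 1, 0]
ROT      → [1, 1, 0, 1]
DIV      → [1, 1, 0]
NEG      → [1, 1, 0]

[1, 1, 0]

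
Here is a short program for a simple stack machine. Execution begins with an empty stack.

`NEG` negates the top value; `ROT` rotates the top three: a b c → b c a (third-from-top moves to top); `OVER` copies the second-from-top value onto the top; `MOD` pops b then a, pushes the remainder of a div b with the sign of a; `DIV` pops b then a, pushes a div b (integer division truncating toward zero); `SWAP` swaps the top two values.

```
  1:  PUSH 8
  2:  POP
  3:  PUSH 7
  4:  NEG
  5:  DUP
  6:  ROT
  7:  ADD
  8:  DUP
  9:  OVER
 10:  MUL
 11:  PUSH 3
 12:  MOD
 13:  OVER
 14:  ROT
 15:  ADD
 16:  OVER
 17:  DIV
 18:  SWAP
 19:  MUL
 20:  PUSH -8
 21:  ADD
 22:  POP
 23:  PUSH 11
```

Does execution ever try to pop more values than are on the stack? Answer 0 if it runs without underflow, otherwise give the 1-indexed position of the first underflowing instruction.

6

PUSH 8 : [8]
POP    : []
PUSH 7 : [7]
NEG    : [-7]
DUP    : [-7, -7]
ROT  — needs 3 operands, stack has 2 → underflow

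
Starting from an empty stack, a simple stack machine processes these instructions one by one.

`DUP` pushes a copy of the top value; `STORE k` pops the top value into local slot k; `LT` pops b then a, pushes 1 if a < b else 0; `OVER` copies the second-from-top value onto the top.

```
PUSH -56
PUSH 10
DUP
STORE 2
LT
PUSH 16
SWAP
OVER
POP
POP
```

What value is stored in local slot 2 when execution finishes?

PUSH -56 -> -56
PUSH 10  -> -56 10
DUP      -> -56 10 10
STORE 2  -> -56 10
LT       -> 1
PUSH 16  -> 1 16
SWAP     -> 16 1
OVER     -> 16 1 16
POP      -> 16 1
POP      -> 16

10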